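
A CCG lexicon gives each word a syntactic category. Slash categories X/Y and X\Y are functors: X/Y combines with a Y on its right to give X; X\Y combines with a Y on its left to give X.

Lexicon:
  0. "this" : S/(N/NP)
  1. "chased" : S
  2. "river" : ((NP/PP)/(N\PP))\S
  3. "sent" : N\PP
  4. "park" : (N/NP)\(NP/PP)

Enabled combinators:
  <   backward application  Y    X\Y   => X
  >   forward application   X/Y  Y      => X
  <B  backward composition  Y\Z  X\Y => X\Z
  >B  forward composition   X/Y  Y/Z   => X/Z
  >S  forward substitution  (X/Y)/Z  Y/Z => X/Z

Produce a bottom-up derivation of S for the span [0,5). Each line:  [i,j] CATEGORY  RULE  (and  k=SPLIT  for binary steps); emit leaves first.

[0,1] S/(N/NP)  lex  "this"
[1,2] S  lex  "chased"
[2,3] ((NP/PP)/(N\PP))\S  lex  "river"
[1,3] (NP/PP)/(N\PP)  <  k=2
[3,4] N\PP  lex  "sent"
[1,4] NP/PP  >  k=3
[4,5] (N/NP)\(NP/PP)  lex  "park"
[1,5] N/NP  <  k=4
[0,5] S  >  k=1

[0,5] S   >
  [0,1] "this" : S/(N/NP)
  [1,5] N/NP   <
    [1,4] NP/PP   >
      [1,3] (NP/PP)/(N\PP)   <
        [1,2] "chased" : S
        [2,3] "river" : ((NP/PP)/(N\PP))\S
      [3,4] "sent" : N\PP
    [4,5] "park" : (N/NP)\(NP/PP)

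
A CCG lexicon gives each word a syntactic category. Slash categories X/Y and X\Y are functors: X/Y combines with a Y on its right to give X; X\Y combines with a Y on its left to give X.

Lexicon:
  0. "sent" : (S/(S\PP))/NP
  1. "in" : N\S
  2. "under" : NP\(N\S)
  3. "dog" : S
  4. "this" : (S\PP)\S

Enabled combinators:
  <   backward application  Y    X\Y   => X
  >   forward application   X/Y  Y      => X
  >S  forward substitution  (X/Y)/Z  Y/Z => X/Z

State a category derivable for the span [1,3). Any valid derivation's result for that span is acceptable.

[0,5] S   >
  [0,3] S/(S\PP)   >
    [0,1] "sent" : (S/(S\PP))/NP
    [1,3] NP   <
      [1,2] "in" : N\S
      [2,3] "under" : NP\(N\S)
  [3,5] S\PP   <
    [3,4] "dog" : S
    [4,5] "this" : (S\PP)\S

NP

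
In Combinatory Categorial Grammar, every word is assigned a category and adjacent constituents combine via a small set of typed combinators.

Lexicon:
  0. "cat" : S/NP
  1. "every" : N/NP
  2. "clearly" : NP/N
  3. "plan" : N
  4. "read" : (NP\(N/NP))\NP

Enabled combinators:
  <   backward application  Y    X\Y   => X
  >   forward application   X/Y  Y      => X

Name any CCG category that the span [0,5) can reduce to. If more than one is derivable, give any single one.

S

[0,5] S   >
  [0,1] "cat" : S/NP
  [1,5] NP   <
    [1,2] "every" : N/NP
    [2,5] NP\(N/NP)   <
      [2,4] NP   >
        [2,3] "clearly" : NP/N
        [3,4] "plan" : N
      [4,5] "read" : (NP\(N/NP))\NP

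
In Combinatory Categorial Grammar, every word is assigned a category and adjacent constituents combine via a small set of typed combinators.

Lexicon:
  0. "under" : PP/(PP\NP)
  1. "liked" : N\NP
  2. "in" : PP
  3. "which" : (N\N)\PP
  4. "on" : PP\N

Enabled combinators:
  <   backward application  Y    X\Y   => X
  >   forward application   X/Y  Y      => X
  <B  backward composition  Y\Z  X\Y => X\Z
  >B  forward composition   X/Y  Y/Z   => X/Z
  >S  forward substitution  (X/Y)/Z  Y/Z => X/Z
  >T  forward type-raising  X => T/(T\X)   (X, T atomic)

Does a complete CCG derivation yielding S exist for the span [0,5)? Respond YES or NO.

NO

PP/(PP\NP) N\NP PP (N\N)\PP PP\N
CKY chart[0,5] = {N/(N\PP), NP/(NP\PP), PP, PP/(PP\PP), S/(S\PP)}; S ∉ chart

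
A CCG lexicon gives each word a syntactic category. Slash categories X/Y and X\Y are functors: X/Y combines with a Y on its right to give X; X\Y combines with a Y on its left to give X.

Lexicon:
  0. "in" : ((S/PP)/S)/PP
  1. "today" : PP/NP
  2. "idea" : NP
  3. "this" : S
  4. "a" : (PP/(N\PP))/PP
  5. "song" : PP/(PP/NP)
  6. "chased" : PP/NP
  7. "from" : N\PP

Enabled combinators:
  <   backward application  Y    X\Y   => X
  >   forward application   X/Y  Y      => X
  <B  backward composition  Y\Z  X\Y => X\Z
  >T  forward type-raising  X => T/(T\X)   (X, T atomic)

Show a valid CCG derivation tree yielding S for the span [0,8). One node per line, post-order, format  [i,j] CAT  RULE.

[0,8] S   >
  [0,4] S/PP   >
    [0,3] (S/PP)/S   >
      [0,1] "in" : ((S/PP)/S)/PP
      [1,3] PP   >
        [1,2] "today" : PP/NP
        [2,3] "idea" : NP
    [3,4] "this" : S
  [4,8] PP   >
    [4,7] PP/(N\PP)   >
      [4,5] "a" : (PP/(N\PP))/PP
      [5,7] PP   >
        [5,6] "song" : PP/(PP/NP)
        [6,7] "chased" : PP/NP
    [7,8] "from" : N\PP

[0,1] ((S/PP)/S)/PP  lex  "in"
[1,2] PP/NP  lex  "today"
[2,3] NP  lex  "idea"
[1,3] PP  >  k=2
[0,3] (S/PP)/S  >  k=1
[3,4] S  lex  "this"
[0,4] S/PP  >  k=3
[4,5] (PP/(N\PP))/PP  lex  "a"
[5,6] PP/(PP/NP)  lex  "song"
[6,7] PP/NP  lex  "chased"
[5,7] PP  >  k=6
[4,7] PP/(N\PP)  >  k=5
[7,8] N\PP  lex  "from"
[4,8] PP  >  k=7
[0,8] S  >  k=4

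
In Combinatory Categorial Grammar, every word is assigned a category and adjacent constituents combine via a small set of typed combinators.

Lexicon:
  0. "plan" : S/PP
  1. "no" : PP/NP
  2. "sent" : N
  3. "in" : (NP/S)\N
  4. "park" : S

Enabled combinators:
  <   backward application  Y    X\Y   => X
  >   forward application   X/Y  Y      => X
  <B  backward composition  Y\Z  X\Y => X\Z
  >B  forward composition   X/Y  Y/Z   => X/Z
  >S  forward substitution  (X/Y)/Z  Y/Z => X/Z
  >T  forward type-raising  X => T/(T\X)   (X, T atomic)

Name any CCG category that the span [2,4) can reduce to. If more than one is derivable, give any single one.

[0,5] S   >
  [0,1] "plan" : S/PP
  [1,5] PP   >
    [1,2] "no" : PP/NP
    [2,5] NP   >
      [2,4] NP/S   <
        [2,3] "sent" : N
        [3,4] "in" : (NP/S)\N
      [4,5] "park" : S

NP/S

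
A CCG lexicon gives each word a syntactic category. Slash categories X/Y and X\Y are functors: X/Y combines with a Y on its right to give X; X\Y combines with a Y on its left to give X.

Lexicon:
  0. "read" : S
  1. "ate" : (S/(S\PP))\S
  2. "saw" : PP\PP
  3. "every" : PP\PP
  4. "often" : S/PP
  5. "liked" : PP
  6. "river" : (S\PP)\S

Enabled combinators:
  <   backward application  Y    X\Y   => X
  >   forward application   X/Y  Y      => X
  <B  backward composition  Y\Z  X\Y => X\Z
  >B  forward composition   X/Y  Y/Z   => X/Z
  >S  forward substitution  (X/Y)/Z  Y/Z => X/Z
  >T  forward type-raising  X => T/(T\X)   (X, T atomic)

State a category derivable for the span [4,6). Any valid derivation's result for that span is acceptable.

[0,7] S   >
  [0,2] S/(S\PP)   <
    [0,1] "read" : S
    [1,2] "ate" : (S/(S\PP))\S
  [2,7] S\PP   <B
    [2,3] "saw" : PP\PP
    [3,7] S\PP   <B
      [3,4] "every" : PP\PP
      [4,7] S\PP   <
        [4,6] S   >
          [4,5] "often" : S/PP
          [5,6] "liked" : PP
        [6,7] "river" : (S\PP)\S

S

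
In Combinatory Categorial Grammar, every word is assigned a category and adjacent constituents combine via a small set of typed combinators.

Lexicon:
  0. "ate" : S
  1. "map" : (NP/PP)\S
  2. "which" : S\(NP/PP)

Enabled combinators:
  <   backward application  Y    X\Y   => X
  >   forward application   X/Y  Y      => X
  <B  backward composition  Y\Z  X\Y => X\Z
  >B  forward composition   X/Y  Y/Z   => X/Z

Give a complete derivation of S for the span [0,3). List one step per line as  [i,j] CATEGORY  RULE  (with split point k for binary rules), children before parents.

[0,1] S  lex  "ate"
[1,2] (NP/PP)\S  lex  "map"
[0,2] NP/PP  <  k=1
[2,3] S\(NP/PP)  lex  "which"
[0,3] S  <  k=2

[0,3] S   <
  [0,2] NP/PP   <
    [0,1] "ate" : S
    [1,2] "map" : (NP/PP)\S
  [2,3] "which" : S\(NP/PP)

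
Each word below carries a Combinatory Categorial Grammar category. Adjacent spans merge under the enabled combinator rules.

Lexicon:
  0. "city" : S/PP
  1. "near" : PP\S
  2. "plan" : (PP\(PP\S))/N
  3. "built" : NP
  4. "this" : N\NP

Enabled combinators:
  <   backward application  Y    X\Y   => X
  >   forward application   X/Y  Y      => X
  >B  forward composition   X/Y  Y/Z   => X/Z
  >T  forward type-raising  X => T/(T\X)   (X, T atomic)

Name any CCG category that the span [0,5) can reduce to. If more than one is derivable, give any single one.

S

[0,5] S   >
  [0,1] "city" : S/PP
  [1,5] PP   <
    [1,2] "near" : PP\S
    [2,5] PP\(PP\S)   >
      [2,3] "plan" : (PP\(PP\S))/N
      [3,5] N   >
        [3,4] N/(N\NP)   >T
          [3,4] "built" : NP
        [4,5] "this" : N\NP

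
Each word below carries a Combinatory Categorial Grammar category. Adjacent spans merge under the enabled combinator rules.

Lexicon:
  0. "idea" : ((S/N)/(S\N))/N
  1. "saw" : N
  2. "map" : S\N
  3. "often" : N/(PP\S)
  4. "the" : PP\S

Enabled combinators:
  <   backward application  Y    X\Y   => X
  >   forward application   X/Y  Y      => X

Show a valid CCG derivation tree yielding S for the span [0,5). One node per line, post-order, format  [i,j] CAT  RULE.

[0,5] S   >
  [0,3] S/N   >
    [0,2] (S/N)/(S\N)   >
      [0,1] "idea" : ((S/N)/(S\N))/N
      [1,2] "saw" : N
    [2,3] "map" : S\N
  [3,5] N   >
    [3,4] "often" : N/(PP\S)
    [4,5] "the" : PP\S

[0,1] ((S/N)/(S\N))/N  lex  "idea"
[1,2] N  lex  "saw"
[0,2] (S/N)/(S\N)  >  k=1
[2,3] S\N  lex  "map"
[0,3] S/N  >  k=2
[3,4] N/(PP\S)  lex  "often"
[4,5] PP\S  lex  "the"
[3,5] N  >  k=4
[0,5] S  >  k=3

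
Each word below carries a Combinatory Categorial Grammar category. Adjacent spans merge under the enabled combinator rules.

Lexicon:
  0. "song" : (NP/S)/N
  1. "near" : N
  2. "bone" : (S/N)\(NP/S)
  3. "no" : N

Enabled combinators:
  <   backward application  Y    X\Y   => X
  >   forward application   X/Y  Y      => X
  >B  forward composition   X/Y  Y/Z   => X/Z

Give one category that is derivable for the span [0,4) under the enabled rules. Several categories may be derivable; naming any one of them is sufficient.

[0,4] S   >
  [0,3] S/N   <
    [0,2] NP/S   >
      [0,1] "song" : (NP/S)/N
      [1,2] "near" : N
    [2,3] "bone" : (S/N)\(NP/S)
  [3,4] "no" : N

S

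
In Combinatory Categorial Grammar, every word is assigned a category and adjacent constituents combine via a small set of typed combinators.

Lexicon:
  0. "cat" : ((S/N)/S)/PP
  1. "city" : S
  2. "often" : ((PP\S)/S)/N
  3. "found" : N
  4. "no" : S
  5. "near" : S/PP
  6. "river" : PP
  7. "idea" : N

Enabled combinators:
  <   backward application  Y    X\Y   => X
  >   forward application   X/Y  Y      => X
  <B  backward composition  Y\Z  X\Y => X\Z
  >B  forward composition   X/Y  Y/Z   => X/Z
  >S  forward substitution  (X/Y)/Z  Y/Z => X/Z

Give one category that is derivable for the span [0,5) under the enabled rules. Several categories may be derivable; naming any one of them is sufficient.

(S/N)/S

[0,8] S   >
  [0,7] S/N   >
    [0,5] (S/N)/S   >
      [0,1] "cat" : ((S/N)/S)/PP
      [1,5] PP   <
        [1,2] "city" : S
        [2,5] PP\S   >
          [2,4] (PP\S)/S   >
            [2,3] "often" : ((PP\S)/S)/N
            [3,4] "found" : N
          [4,5] "no" : S
    [5,7] S   >
      [5,6] "near" : S/PP
      [6,7] "river" : PP
  [7,8] "idea" : N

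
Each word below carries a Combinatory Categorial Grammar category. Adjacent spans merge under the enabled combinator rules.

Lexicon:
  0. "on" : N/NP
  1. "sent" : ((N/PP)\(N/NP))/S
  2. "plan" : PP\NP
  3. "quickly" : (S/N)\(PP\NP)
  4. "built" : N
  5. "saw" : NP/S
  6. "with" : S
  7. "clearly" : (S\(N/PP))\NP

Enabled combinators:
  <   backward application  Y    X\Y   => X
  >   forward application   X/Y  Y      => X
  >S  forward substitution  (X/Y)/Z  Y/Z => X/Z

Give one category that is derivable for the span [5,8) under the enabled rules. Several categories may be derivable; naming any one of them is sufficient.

S\(N/PP)

[0,8] S   <
  [0,5] N/PP   <
    [0,1] "on" : N/NP
    [1,5] (N/PP)\(N/NP)   >
      [1,2] "sent" : ((N/PP)\(N/NP))/S
      [2,5] S   >
        [2,4] S/N   <
          [2,3] "plan" : PP\NP
          [3,4] "quickly" : (S/N)\(PP\NP)
        [4,5] "built" : N
  [5,8] S\(N/PP)   <
    [5,7] NP   >
      [5,6] "saw" : NP/S
      [6,7] "with" : S
    [7,8] "clearly" : (S\(N/PP))\NP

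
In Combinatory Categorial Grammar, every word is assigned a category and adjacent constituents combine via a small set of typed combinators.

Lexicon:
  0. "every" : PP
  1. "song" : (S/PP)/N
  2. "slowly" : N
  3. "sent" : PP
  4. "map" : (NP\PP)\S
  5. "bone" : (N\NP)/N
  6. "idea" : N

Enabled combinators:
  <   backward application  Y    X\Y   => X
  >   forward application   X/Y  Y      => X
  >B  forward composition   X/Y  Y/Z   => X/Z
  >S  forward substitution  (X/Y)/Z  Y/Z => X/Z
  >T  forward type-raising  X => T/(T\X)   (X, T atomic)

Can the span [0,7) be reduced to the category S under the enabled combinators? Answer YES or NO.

PP (S/PP)/N N PP (NP\PP)\S (N\NP)/N N
CKY chart[0,7] = {N, N/(N\N), NP/(NP\N), PP/(PP\N), S/(S\N)}; S ∉ chart

NO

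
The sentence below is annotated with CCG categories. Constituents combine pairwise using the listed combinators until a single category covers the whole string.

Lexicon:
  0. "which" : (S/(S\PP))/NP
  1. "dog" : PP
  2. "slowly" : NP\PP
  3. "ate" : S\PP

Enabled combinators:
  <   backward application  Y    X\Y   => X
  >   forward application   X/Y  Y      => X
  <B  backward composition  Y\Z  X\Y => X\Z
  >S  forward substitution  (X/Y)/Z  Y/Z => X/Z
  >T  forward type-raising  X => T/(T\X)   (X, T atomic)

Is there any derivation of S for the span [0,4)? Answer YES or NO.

YES

[0,4] S   >
  [0,3] S/(S\PP)   >
    [0,1] "which" : (S/(S\PP))/NP
    [1,3] NP   <
      [1,2] "dog" : PP
      [2,3] "slowly" : NP\PP
  [3,4] "ate" : S\PP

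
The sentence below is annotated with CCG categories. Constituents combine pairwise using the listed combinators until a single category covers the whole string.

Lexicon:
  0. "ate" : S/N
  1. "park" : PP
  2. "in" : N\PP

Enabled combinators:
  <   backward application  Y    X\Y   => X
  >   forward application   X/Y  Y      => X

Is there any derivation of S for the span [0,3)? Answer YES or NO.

[0,3] S   >
  [0,1] "ate" : S/N
  [1,3] N   <
    [1,2] "park" : PP
    [2,3] "in" : N\PP

YES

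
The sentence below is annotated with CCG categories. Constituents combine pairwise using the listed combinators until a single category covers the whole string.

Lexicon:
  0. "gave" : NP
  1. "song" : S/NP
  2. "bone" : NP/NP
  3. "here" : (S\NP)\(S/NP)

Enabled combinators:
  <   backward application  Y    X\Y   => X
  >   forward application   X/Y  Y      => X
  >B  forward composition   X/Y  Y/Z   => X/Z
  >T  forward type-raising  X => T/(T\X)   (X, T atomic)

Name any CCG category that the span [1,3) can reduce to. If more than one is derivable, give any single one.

[0,4] S   >
  [0,1] S/(S\NP)   >T
    [0,1] "gave" : NP
  [1,4] S\NP   <
    [1,3] S/NP   >B
      [1,2] "song" : S/NP
      [2,3] "bone" : NP/NP
    [3,4] "here" : (S\NP)\(S/NP)

S/NP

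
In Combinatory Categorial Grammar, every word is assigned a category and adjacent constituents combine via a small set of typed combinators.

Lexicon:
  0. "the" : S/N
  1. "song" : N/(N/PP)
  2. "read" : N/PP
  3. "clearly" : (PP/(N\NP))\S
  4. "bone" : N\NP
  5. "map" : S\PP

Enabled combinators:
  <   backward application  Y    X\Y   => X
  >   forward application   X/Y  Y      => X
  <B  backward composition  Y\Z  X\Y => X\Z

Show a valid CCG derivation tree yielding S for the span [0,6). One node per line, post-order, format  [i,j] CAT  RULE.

[0,6] S   <
  [0,5] PP   >
    [0,4] PP/(N\NP)   <
      [0,3] S   >
        [0,1] "the" : S/N
        [1,3] N   >
          [1,2] "song" : N/(N/PP)
          [2,3] "read" : N/PP
      [3,4] "clearly" : (PP/(N\NP))\S
    [4,5] "bone" : N\NP
  [5,6] "map" : S\PP

[0,1] S/N  lex  "the"
[1,2] N/(N/PP)  lex  "song"
[2,3] N/PP  lex  "read"
[1,3] N  >  k=2
[0,3] S  >  k=1
[3,4] (PP/(N\NP))\S  lex  "clearly"
[0,4] PP/(N\NP)  <  k=3
[4,5] N\NP  lex  "bone"
[0,5] PP  >  k=4
[5,6] S\PP  lex  "map"
[0,6] S  <  k=5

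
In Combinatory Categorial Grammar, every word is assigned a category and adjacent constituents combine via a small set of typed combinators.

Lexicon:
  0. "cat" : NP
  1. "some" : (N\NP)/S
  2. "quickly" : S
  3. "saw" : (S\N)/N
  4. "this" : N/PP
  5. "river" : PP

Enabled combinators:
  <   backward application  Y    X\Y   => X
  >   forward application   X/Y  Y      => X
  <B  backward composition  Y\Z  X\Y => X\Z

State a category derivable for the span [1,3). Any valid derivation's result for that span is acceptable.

N\NP

[0,6] S   <
  [0,3] N   <
    [0,1] "cat" : NP
    [1,3] N\NP   >
      [1,2] "some" : (N\NP)/S
      [2,3] "quickly" : S
  [3,6] S\N   >
    [3,4] "saw" : (S\N)/N
    [4,6] N   >
      [4,5] "this" : N/PP
      [5,6] "river" : PP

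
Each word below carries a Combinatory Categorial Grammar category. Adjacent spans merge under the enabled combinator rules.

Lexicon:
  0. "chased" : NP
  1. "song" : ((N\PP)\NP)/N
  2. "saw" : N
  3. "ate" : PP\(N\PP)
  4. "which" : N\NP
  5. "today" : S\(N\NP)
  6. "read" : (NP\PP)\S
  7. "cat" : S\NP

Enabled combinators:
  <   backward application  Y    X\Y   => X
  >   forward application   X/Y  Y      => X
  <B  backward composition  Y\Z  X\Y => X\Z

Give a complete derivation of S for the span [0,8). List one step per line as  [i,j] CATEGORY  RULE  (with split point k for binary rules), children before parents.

[0,8] S   <
  [0,4] PP   <
    [0,3] N\PP   <
      [0,1] "chased" : NP
      [1,3] (N\PP)\NP   >
        [1,2] "song" : ((N\PP)\NP)/N
        [2,3] "saw" : N
    [3,4] "ate" : PP\(N\PP)
  [4,8] S\PP   <B
    [4,7] NP\PP   <
      [4,6] S   <
        [4,5] "which" : N\NP
        [5,6] "today" : S\(N\NP)
      [6,7] "read" : (NP\PP)\S
    [7,8] "cat" : S\NP

[0,1] NP  lex  "chased"
[1,2] ((N\PP)\NP)/N  lex  "song"
[2,3] N  lex  "saw"
[1,3] (N\PP)\NP  >  k=2
[0,3] N\PP  <  k=1
[3,4] PP\(N\PP)  lex  "ate"
[0,4] PP  <  k=3
[4,5] N\NP  lex  "which"
[5,6] S\(N\NP)  lex  "today"
[4,6] S  <  k=5
[6,7] (NP\PP)\S  lex  "read"
[4,7] NP\PP  <  k=6
[7,8] S\NP  lex  "cat"
[4,8] S\PP  <B  k=7
[0,8] S  <  k=4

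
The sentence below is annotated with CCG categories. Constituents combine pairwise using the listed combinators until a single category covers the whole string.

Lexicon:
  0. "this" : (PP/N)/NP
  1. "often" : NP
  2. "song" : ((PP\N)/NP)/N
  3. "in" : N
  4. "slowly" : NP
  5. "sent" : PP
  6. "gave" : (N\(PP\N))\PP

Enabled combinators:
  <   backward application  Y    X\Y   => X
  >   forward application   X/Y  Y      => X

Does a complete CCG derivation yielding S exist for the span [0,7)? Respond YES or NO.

(PP/N)/NP NP ((PP\N)/NP)/N N NP PP (N\(PP\N))\PP
CKY chart[0,7] = {PP}; S ∉ chart

NO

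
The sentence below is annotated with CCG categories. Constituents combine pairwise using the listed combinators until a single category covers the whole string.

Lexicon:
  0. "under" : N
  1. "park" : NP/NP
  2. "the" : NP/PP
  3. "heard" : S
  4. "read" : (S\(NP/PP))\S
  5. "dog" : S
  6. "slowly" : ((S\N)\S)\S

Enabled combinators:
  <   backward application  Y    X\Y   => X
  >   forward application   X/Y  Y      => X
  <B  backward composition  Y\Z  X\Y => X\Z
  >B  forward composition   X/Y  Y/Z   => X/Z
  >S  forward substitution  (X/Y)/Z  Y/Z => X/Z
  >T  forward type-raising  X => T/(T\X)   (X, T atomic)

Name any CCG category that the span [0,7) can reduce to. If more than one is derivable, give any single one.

[0,7] S   <
  [0,1] "under" : N
  [1,7] S\N   <
    [1,5] S   <
      [1,3] NP/PP   >B
        [1,2] "park" : NP/NP
        [2,3] "the" : NP/PP
      [3,5] S\(NP/PP)   <
        [3,4] "heard" : S
        [4,5] "read" : (S\(NP/PP))\S
    [5,7] (S\N)\S   <
      [5,6] "dog" : S
      [6,7] "slowly" : ((S\N)\S)\S

S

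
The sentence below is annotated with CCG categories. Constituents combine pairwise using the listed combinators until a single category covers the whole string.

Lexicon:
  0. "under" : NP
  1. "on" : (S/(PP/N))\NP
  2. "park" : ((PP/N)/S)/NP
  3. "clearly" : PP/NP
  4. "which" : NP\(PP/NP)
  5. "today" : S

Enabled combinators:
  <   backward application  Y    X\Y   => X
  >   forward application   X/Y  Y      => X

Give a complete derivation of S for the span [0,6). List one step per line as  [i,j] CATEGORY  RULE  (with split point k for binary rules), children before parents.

[0,1] NP  lex  "under"
[1,2] (S/(PP/N))\NP  lex  "on"
[0,2] S/(PP/N)  <  k=1
[2,3] ((PP/N)/S)/NP  lex  "park"
[3,4] PP/NP  lex  "clearly"
[4,5] NP\(PP/NP)  lex  "which"
[3,5] NP  <  k=4
[2,5] (PP/N)/S  >  k=3
[5,6] S  lex  "today"
[2,6] PP/N  >  k=5
[0,6] S  >  k=2

[0,6] S   >
  [0,2] S/(PP/N)   <
    [0,1] "under" : NP
    [1,2] "on" : (S/(PP/N))\NP
  [2,6] PP/N   >
    [2,5] (PP/N)/S   >
      [2,3] "park" : ((PP/N)/S)/NP
      [3,5] NP   <
        [3,4] "clearly" : PP/NP
        [4,5] "which" : NP\(PP/NP)
    [5,6] "today" : S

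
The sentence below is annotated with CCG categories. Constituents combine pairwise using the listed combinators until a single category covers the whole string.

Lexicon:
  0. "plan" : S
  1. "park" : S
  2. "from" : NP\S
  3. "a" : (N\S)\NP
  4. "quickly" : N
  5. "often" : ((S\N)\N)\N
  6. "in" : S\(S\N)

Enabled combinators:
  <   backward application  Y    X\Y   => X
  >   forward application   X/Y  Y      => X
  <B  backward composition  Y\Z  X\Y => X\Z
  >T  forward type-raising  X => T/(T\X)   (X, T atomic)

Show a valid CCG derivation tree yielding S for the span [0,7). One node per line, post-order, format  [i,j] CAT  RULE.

[0,1] S  lex  "plan"
[1,2] S  lex  "park"
[2,3] NP\S  lex  "from"
[1,3] NP  <  k=2
[3,4] (N\S)\NP  lex  "a"
[1,4] N\S  <  k=3
[0,4] N  <  k=1
[4,5] N  lex  "quickly"
[5,6] ((S\N)\N)\N  lex  "often"
[4,6] (S\N)\N  <  k=5
[0,6] S\N  <  k=4
[6,7] S\(S\N)  lex  "in"
[0,7] S  <  k=6

[0,7] S   <
  [0,6] S\N   <
    [0,4] N   <
      [0,1] "plan" : S
      [1,4] N\S   <
        [1,3] NP   <
          [1,2] "park" : S
          [2,3] "from" : NP\S
        [3,4] "a" : (N\S)\NP
    [4,6] (S\N)\N   <
      [4,5] "quickly" : N
      [5,6] "often" : ((S\N)\N)\N
  [6,7] "in" : S\(S\N)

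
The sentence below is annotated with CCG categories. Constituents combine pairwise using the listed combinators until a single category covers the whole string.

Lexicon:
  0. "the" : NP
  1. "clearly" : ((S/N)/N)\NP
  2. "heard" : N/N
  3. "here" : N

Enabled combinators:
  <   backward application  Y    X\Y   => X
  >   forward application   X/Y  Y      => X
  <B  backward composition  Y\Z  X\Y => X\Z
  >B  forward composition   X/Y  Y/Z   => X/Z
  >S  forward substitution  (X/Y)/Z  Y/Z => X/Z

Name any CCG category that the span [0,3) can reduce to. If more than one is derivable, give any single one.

S/N

[0,4] S   >
  [0,3] S/N   >S
    [0,2] (S/N)/N   <
      [0,1] "the" : NP
      [1,2] "clearly" : ((S/N)/N)\NP
    [2,3] "heard" : N/N
  [3,4] "here" : N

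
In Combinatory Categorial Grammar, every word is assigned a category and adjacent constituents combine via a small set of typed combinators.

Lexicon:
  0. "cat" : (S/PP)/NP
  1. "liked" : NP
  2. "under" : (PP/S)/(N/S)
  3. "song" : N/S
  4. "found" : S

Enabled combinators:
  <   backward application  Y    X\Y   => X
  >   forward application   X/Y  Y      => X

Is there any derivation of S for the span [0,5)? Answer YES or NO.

[0,5] S   >
  [0,2] S/PP   >
    [0,1] "cat" : (S/PP)/NP
    [1,2] "liked" : NP
  [2,5] PP   >
    [2,4] PP/S   >
      [2,3] "under" : (PP/S)/(N/S)
      [3,4] "song" : N/S
    [4,5] "found" : S

YES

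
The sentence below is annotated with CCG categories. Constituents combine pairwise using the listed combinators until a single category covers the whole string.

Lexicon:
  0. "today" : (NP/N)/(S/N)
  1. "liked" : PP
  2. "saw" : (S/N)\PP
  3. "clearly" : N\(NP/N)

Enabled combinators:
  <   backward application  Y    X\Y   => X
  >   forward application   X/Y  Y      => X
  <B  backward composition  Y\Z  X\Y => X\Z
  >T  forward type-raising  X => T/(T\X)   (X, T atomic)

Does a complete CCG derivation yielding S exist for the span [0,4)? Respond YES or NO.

(NP/N)/(S/N) PP (S/N)\PP N\(NP/N)
CKY chart[0,4] = {N, N/(N\N), NP/(NP\N), PP/(PP\N), S/(S\N)}; S ∉ chart

NO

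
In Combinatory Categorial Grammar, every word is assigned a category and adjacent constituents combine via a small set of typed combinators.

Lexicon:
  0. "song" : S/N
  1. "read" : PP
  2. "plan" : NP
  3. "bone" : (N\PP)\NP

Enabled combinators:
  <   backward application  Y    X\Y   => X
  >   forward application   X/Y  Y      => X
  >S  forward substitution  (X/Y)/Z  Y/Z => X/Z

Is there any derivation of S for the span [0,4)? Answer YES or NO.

YES

[0,4] S   >
  [0,1] "song" : S/N
  [1,4] N   <
    [1,2] "read" : PP
    [2,4] N\PP   <
      [2,3] "plan" : NP
      [3,4] "bone" : (N\PP)\NP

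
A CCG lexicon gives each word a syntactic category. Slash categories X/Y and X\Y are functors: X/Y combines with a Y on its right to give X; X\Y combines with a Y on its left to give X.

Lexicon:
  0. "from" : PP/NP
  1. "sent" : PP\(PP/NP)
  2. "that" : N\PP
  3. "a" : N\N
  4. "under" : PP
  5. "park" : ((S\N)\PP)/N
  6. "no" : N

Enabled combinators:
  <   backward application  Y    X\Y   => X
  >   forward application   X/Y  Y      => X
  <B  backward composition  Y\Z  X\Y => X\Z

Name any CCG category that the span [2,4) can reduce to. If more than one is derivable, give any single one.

[0,7] S   <
  [0,4] N   <
    [0,2] PP   <
      [0,1] "from" : PP/NP
      [1,2] "sent" : PP\(PP/NP)
    [2,4] N\PP   <B
      [2,3] "that" : N\PP
      [3,4] "a" : N\N
  [4,7] S\N   <
    [4,5] "under" : PP
    [5,7] (S\N)\PP   >
      [5,6] "park" : ((S\N)\PP)/N
      [6,7] "no" : N

N\PP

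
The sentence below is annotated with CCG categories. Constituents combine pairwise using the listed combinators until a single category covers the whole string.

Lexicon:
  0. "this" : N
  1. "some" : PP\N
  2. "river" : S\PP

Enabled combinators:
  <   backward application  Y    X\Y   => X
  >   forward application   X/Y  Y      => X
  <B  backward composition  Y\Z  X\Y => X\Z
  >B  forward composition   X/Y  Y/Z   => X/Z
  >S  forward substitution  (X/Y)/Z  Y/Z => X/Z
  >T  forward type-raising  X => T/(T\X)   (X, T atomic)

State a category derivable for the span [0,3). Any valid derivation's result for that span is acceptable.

S

[0,3] S   <
  [0,2] PP   <
    [0,1] "this" : N
    [1,2] "some" : PP\N
  [2,3] "river" : S\PP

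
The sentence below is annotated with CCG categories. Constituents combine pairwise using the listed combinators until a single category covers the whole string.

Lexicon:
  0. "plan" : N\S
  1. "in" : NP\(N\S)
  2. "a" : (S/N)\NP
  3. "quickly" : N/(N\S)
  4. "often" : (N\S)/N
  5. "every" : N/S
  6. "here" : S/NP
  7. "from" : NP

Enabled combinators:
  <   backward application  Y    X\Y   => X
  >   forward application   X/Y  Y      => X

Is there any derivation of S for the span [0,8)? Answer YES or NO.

YES

[0,8] S   >
  [0,3] S/N   <
    [0,2] NP   <
      [0,1] "plan" : N\S
      [1,2] "in" : NP\(N\S)
    [2,3] "a" : (S/N)\NP
  [3,8] N   >
    [3,4] "quickly" : N/(N\S)
    [4,8] N\S   >
      [4,5] "often" : (N\S)/N
      [5,8] N   >
        [5,6] "every" : N/S
        [6,8] S   >
          [6,7] "here" : S/NP
          [7,8] "from" : NP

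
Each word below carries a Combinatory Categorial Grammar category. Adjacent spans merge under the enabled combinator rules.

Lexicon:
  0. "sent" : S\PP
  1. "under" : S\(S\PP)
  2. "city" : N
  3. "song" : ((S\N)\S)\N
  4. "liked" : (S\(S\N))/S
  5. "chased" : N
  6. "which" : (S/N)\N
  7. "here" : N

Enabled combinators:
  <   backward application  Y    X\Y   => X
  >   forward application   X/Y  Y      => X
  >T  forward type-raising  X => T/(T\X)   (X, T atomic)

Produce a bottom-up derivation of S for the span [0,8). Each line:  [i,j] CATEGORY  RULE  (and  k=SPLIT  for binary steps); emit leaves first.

[0,8] S   <
  [0,4] S\N   <
    [0,2] S   <
      [0,1] "sent" : S\PP
      [1,2] "under" : S\(S\PP)
    [2,4] (S\N)\S   <
      [2,3] "city" : N
      [3,4] "song" : ((S\N)\S)\N
  [4,8] S\(S\N)   >
    [4,5] "liked" : (S\(S\N))/S
    [5,8] S   >
      [5,7] S/N   <
        [5,6] "chased" : N
        [6,7] "which" : (S/N)\N
      [7,8] "here" : N

[0,1] S\PP  lex  "sent"
[1,2] S\(S\PP)  lex  "under"
[0,2] S  <  k=1
[2,3] N  lex  "city"
[3,4] ((S\N)\S)\N  lex  "song"
[2,4] (S\N)\S  <  k=3
[0,4] S\N  <  k=2
[4,5] (S\(S\N))/S  lex  "liked"
[5,6] N  lex  "chased"
[6,7] (S/N)\N  lex  "which"
[5,7] S/N  <  k=6
[7,8] N  lex  "here"
[5,8] S  >  k=7
[4,8] S\(S\N)  >  k=5
[0,8] S  <  k=4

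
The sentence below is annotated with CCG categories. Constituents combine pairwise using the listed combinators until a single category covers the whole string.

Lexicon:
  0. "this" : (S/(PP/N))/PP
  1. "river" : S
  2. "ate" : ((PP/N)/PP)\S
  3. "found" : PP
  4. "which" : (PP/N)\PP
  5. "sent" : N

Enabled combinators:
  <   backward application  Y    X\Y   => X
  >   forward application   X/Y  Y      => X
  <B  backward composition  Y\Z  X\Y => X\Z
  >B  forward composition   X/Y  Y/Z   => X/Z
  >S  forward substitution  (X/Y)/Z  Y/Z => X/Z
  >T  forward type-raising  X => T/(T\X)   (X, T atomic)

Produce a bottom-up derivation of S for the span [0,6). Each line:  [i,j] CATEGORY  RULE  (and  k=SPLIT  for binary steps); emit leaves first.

[0,6] S   >
  [0,3] S/PP   >S
    [0,1] "this" : (S/(PP/N))/PP
    [1,3] (PP/N)/PP   <
      [1,2] "river" : S
      [2,3] "ate" : ((PP/N)/PP)\S
  [3,6] PP   >
    [3,5] PP/N   <
      [3,4] "found" : PP
      [4,5] "which" : (PP/N)\PP
    [5,6] "sent" : N

[0,1] (S/(PP/N))/PP  lex  "this"
[1,2] S  lex  "river"
[2,3] ((PP/N)/PP)\S  lex  "ate"
[1,3] (PP/N)/PP  <  k=2
[0,3] S/PP  >S  k=1
[3,4] PP  lex  "found"
[4,5] (PP/N)\PP  lex  "which"
[3,5] PP/N  <  k=4
[5,6] N  lex  "sent"
[3,6] PP  >  k=5
[0,6] S  >  k=3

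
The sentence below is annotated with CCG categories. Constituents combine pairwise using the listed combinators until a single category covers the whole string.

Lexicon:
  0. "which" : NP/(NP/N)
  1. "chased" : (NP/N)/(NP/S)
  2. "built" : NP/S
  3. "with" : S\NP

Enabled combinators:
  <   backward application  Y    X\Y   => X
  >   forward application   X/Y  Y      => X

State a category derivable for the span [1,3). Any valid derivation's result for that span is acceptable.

[0,4] S   <
  [0,3] NP   >
    [0,1] "which" : NP/(NP/N)
    [1,3] NP/N   >
      [1,2] "chased" : (NP/N)/(NP/S)
      [2,3] "built" : NP/S
  [3,4] "with" : S\NP

NP/N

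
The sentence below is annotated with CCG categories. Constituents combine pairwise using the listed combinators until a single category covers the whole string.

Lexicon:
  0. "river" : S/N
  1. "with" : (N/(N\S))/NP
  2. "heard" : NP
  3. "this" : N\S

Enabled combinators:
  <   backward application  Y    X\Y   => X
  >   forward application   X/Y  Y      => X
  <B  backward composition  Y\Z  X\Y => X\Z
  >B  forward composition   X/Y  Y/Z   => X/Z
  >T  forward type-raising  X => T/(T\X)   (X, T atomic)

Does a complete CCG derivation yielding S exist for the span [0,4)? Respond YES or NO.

YES

[0,4] S   >
  [0,1] "river" : S/N
  [1,4] N   >
    [1,3] N/(N\S)   >
      [1,2] "with" : (N/(N\S))/NP
      [2,3] "heard" : NP
    [3,4] "this" : N\S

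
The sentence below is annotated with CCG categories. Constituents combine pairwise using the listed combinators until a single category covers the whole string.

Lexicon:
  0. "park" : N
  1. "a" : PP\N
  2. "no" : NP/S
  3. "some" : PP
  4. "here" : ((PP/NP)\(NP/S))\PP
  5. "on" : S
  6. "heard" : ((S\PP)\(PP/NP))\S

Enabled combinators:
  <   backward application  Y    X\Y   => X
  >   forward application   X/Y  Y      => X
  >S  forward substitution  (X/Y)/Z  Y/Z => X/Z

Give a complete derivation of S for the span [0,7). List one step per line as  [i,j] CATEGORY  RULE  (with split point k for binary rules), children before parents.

[0,1] N  lex  "park"
[1,2] PP\N  lex  "a"
[0,2] PP  <  k=1
[2,3] NP/S  lex  "no"
[3,4] PP  lex  "some"
[4,5] ((PP/NP)\(NP/S))\PP  lex  "here"
[3,5] (PP/NP)\(NP/S)  <  k=4
[2,5] PP/NP  <  k=3
[5,6] S  lex  "on"
[6,7] ((S\PP)\(PP/NP))\S  lex  "heard"
[5,7] (S\PP)\(PP/NP)  <  k=6
[2,7] S\PP  <  k=5
[0,7] S  <  k=2

[0,7] S   <
  [0,2] PP   <
    [0,1] "park" : N
    [1,2] "a" : PP\N
  [2,7] S\PP   <
    [2,5] PP/NP   <
      [2,3] "no" : NP/S
      [3,5] (PP/NP)\(NP/S)   <
        [3,4] "some" : PP
        [4,5] "here" : ((PP/NP)\(NP/S))\PP
    [5,7] (S\PP)\(PP/NP)   <
      [5,6] "on" : S
      [6,7] "heard" : ((S\PP)\(PP/NP))\S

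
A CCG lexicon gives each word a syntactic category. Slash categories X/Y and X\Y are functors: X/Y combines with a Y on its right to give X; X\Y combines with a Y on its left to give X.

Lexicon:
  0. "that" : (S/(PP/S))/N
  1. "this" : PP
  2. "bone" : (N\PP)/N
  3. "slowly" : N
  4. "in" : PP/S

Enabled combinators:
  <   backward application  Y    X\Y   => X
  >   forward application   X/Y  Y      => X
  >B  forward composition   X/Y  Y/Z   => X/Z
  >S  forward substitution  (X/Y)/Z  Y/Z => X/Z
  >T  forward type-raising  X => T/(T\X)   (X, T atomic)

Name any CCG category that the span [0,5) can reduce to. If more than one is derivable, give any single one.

[0,5] S   >
  [0,4] S/(PP/S)   >
    [0,1] "that" : (S/(PP/S))/N
    [1,4] N   >
      [1,2] N/(N\PP)   >T
        [1,2] "this" : PP
      [2,4] N\PP   >
        [2,3] "bone" : (N\PP)/N
        [3,4] "slowly" : N
  [4,5] "in" : PP/S

S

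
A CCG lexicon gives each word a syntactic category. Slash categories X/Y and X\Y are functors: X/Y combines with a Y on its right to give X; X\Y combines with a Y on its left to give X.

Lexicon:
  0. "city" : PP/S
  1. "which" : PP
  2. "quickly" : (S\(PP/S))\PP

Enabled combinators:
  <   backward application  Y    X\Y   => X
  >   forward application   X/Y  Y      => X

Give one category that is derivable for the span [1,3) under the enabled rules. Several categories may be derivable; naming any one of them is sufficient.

[0,3] S   <
  [0,1] "city" : PP/S
  [1,3] S\(PP/S)   <
    [1,2] "which" : PP
    [2,3] "quickly" : (S\(PP/S))\PP

S\(PP/S)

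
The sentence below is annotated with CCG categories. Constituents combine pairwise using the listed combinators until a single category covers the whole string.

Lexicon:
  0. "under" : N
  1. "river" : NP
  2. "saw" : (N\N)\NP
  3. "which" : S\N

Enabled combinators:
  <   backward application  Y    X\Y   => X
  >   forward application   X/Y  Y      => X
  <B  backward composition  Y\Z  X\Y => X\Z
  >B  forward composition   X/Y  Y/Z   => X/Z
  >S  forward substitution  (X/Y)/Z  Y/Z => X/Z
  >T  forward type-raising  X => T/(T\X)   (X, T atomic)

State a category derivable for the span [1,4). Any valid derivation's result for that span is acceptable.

S\N

[0,4] S   <
  [0,1] "under" : N
  [1,4] S\N   <B
    [1,3] N\N   <
      [1,2] "river" : NP
      [2,3] "saw" : (N\N)\NP
    [3,4] "which" : S\N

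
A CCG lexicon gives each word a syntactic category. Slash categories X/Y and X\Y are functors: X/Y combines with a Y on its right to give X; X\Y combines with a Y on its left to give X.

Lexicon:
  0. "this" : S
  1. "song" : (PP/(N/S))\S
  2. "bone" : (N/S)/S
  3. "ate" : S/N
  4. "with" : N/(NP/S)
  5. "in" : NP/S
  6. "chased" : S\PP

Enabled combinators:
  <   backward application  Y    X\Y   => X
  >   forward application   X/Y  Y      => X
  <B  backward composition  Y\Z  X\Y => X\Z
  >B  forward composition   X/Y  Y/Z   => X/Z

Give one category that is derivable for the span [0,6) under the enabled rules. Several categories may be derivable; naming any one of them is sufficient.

[0,7] S   <
  [0,6] PP   >
    [0,4] PP/N   >B
      [0,3] PP/S   >B
        [0,2] PP/(N/S)   <
          [0,1] "this" : S
          [1,2] "song" : (PP/(N/S))\S
        [2,3] "bone" : (N/S)/S
      [3,4] "ate" : S/N
    [4,6] N   >
      [4,5] "with" : N/(NP/S)
      [5,6] "in" : NP/S
  [6,7] "chased" : S\PP

PP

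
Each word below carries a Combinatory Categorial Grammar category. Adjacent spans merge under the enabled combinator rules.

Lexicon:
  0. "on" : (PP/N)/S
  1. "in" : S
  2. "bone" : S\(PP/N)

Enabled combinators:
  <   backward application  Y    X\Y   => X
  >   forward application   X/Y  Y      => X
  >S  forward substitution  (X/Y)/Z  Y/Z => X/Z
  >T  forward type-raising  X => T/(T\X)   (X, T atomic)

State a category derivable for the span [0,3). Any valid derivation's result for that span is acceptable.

[0,3] S   <
  [0,2] PP/N   >
    [0,1] "on" : (PP/N)/S
    [1,2] "in" : S
  [2,3] "bone" : S\(PP/N)

S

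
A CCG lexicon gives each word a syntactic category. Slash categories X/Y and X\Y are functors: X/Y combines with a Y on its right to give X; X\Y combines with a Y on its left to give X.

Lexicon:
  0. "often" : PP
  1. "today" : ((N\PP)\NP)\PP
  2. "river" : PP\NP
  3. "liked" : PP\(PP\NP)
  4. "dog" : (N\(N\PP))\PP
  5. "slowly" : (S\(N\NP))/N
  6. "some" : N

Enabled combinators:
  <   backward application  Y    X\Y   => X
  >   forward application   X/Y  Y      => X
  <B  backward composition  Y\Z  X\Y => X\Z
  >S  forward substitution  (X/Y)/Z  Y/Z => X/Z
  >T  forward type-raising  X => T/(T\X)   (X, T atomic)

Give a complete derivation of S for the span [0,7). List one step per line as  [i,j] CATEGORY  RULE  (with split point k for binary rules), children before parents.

[0,1] PP  lex  "often"
[1,2] ((N\PP)\NP)\PP  lex  "today"
[0,2] (N\PP)\NP  <  k=1
[2,3] PP\NP  lex  "river"
[3,4] PP\(PP\NP)  lex  "liked"
[2,4] PP  <  k=3
[4,5] (N\(N\PP))\PP  lex  "dog"
[2,5] N\(N\PP)  <  k=4
[0,5] N\NP  <B  k=2
[5,6] (S\(N\NP))/N  lex  "slowly"
[6,7] N  lex  "some"
[5,7] S\(N\NP)  >  k=6
[0,7] S  <  k=5

[0,7] S   <
  [0,5] N\NP   <B
    [0,2] (N\PP)\NP   <
      [0,1] "often" : PP
      [1,2] "today" : ((N\PP)\NP)\PP
    [2,5] N\(N\PP)   <
      [2,4] PP   <
        [2,3] "river" : PP\NP
        [3,4] "liked" : PP\(PP\NP)
      [4,5] "dog" : (N\(N\PP))\PP
  [5,7] S\(N\NP)   >
    [5,6] "slowly" : (S\(N\NP))/N
    [6,7] "some" : N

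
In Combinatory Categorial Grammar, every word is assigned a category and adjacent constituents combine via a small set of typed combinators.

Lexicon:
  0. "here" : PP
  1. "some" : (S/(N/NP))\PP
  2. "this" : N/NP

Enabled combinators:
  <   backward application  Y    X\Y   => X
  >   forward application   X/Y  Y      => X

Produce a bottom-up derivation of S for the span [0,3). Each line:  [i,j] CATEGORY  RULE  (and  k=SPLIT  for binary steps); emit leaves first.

[0,1] PP  lex  "here"
[1,2] (S/(N/NP))\PP  lex  "some"
[0,2] S/(N/NP)  <  k=1
[2,3] N/NP  lex  "this"
[0,3] S  >  k=2

[0,3] S   >
  [0,2] S/(N/NP)   <
    [0,1] "here" : PP
    [1,2] "some" : (S/(N/NP))\PP
  [2,3] "this" : N/NP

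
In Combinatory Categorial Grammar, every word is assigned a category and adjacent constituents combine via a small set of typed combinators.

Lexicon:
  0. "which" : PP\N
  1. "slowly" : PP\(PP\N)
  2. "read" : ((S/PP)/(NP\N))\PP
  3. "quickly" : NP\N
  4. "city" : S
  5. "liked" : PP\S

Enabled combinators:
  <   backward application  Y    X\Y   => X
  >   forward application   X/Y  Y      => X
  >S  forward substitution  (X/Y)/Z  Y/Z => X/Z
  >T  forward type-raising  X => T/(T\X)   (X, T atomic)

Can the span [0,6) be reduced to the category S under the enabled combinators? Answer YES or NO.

[0,6] S   >
  [0,4] S/PP   >
    [0,3] (S/PP)/(NP\N)   <
      [0,2] PP   <
        [0,1] "which" : PP\N
        [1,2] "slowly" : PP\(PP\N)
      [2,3] "read" : ((S/PP)/(NP\N))\PP
    [3,4] "quickly" : NP\N
  [4,6] PP   <
    [4,5] "city" : S
    [5,6] "liked" : PP\S

YES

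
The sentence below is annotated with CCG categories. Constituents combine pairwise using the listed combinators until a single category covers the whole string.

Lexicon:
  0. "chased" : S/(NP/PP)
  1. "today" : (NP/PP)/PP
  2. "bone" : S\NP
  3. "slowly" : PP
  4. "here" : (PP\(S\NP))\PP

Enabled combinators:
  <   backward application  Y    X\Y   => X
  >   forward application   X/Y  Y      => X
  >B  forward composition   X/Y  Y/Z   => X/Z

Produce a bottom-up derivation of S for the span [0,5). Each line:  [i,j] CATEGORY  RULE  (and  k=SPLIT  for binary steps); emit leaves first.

[0,1] S/(NP/PP)  lex  "chased"
[1,2] (NP/PP)/PP  lex  "today"
[2,3] S\NP  lex  "bone"
[3,4] PP  lex  "slowly"
[4,5] (PP\(S\NP))\PP  lex  "here"
[3,5] PP\(S\NP)  <  k=4
[2,5] PP  <  k=3
[1,5] NP/PP  >  k=2
[0,5] S  >  k=1

[0,5] S   >
  [0,1] "chased" : S/(NP/PP)
  [1,5] NP/PP   >
    [1,2] "today" : (NP/PP)/PP
    [2,5] PP   <
      [2,3] "bone" : S\NP
      [3,5] PP\(S\NP)   <
        [3,4] "slowly" : PP
        [4,5] "here" : (PP\(S\NP))\PP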